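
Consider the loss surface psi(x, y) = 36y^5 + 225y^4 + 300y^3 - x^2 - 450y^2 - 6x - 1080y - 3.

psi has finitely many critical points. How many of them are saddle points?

psi separates as a function of x plus a function of y, so ∇psi=0 decouples.
∂psi/∂x = -2(x + 3) = 0 at x ∈ {-3}; ∂psi/∂y = 180(y - 1)(y + 1)(y + 2)(y + 3) = 0 at y ∈ {-3, -2, -1, 1}.
The Hessian is diagonal: diag(psi_xx, psi_yy). Second derivatives: psi_xx(-3)=-2; psi_yy(-3)=-1440, psi_yy(-2)=540, psi_yy(-1)=-720, psi_yy(1)=4320.
Saddle points occur where the two diagonal entries have opposite signs: (-3, -2), (-3, 1). Count: 2.

2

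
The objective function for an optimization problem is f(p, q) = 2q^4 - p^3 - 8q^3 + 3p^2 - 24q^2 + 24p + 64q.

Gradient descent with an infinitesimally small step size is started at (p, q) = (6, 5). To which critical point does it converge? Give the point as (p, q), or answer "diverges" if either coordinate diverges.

diverges

f is separable, so gradient descent decouples: p follows -∂f/∂p, q follows -∂f/∂q.
∂f/∂p = -3(p - 4)(p + 2); at p=6 this is -48, so p increases.
∂f/∂q = 8(q - 4)(q - 1)(q + 2); at q=5 this is 224, so q decreases.
The p-coordinate has no critical point in that direction and runs off to infinity.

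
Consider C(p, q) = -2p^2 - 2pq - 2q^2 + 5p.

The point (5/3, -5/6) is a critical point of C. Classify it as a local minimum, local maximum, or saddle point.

The Hessian of C is constant: H = [[-4, -2], [-2, -4]].
det(H) = (-4)·(-4) − (-2)² = 12.
det(H) > 0 and tr(H) = -8 < 0, so H is negative definite and the point is a local maximum.

local maximum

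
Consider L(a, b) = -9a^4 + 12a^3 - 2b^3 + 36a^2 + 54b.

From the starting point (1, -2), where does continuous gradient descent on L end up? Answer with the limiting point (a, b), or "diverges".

L is separable, so gradient descent decouples: a follows -∂L/∂a, b follows -∂L/∂b.
∂L/∂a = -36a(a - 2)(a + 1); at a=1 this is 72, so a decreases.
∂L/∂b = -6(b - 3)(b + 3); at b=-2 this is 30, so b decreases.
a converges to its nearest critical value 0 (a local min of the a-part); b converges to -3. The iterate converges to (0, -3).

(0, -3)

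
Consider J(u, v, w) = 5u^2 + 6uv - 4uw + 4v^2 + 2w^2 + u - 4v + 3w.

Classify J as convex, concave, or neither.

J is quadratic, so its Hessian is the constant matrix H = [[10, 6, -4], [6, 8, 0], [-4, 0, 4]].
Leading principal minors: 10, 44, 48.
All positive ⇒ H ≻ 0 ⇒ convex.

convex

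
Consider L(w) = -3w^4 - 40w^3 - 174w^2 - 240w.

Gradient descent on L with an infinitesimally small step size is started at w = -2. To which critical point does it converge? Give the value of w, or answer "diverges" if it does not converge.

-4

L'(w) = -12(w + 1)(w + 4)(w + 5), so L'(-2) = 72.
Gradient descent moves in the -L' direction, i.e. w is decreasing.
The nearest critical point in that direction is w = -4, where L'' = 36 > 0 (a local minimum). The iterate converges there.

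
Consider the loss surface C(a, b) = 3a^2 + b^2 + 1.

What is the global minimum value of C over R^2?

C(a,b) separates as P(a) + Q(b) + 1, so its minimum is min P + min Q + 1.
P'(a) = 6a vanishes at a ∈ {0}; Q'(b) = 2b vanishes at b ∈ {0}.
Local minima of P (where P''>0): P(0)=0. Local minima of Q: Q(0)=0.
So the global minimum of C is P(0) + Q(0) + 1 = 0 + 0 + 1 = 1, attained at (0, 0).

1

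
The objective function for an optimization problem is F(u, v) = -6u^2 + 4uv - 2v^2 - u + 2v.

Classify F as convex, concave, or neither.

F is quadratic, so its Hessian is the constant matrix H = [[-12, 4], [4, -4]].
det(H) = 32, tr(H) = -16.
det(H) > 0 and tr(H) < 0, so H is negative definite everywhere: concave.

concave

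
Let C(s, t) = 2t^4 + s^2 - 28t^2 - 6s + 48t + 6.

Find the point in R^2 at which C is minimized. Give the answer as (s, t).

(3, -3)

C(s,t) separates as P(s) + Q(t) + 6, so its minimum is min P + min Q + 6.
P'(s) = 2s - 6 vanishes at s ∈ {3}; Q'(t) = 8(t - 2)(t - 1)(t + 3) vanishes at t ∈ {-3, 1, 2}.
Local minima of P (where P''>0): P(3)=-9. Local minima of Q: Q(-3)=-234, Q(2)=16.
So the global minimum of C is P(3) + Q(-3) + 6 = -9 − 234 + 6 = -237, attained at (3, -3).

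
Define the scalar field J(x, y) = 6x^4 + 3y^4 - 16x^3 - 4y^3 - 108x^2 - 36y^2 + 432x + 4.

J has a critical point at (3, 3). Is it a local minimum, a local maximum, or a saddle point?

The mixed partial ∂²J/∂x∂y is 0, so the Hessian at any point is diag(J_xx, J_yy) = diag(24(3x^2 - 4x - 9), 12(3y^2 - 2y - 6)).
At (3, 3): H = diag(144, 180).
Both eigenvalues are positive, so H is positive definite: a local minimum.

local minimum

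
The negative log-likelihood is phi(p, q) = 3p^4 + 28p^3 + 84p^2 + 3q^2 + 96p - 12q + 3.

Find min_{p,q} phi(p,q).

-73

phi(p,q) separates as A(p) + B(q) + 3, so its minimum is min A + min B + 3.
A'(p) = 12(p + 1)(p + 2)(p + 4) vanishes at p ∈ {-4, -2, -1}; B'(q) = 6q - 12 vanishes at q ∈ {2}.
Local minima of A (where A''>0): A(-4)=-64, A(-1)=-37. Local minima of B: B(2)=-12.
So the global minimum of phi is A(-4) + B(2) + 3 = -64 − 12 + 3 = -73, attained at (-4, 2).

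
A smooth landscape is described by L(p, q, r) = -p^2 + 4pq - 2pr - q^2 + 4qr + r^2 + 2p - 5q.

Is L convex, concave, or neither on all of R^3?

L is quadratic, so its Hessian is the constant matrix H = [[-2, 4, -2], [4, -2, 4], [-2, 4, 2]].
Leading principal minors: -2, -12, -48.
Neither pattern holds ⇒ H is indefinite ⇒ neither convex nor concave.

neither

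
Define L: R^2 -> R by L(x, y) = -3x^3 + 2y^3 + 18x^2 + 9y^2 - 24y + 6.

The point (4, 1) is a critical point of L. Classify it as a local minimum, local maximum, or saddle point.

saddle point

The mixed partial ∂²L/∂x∂y is 0, so the Hessian at any point is diag(L_xx, L_yy) = diag(18(-x + 2), 6(2y + 3)).
At (4, 1): H = diag(-36, 30).
The eigenvalues have opposite signs, so H is indefinite: a saddle point.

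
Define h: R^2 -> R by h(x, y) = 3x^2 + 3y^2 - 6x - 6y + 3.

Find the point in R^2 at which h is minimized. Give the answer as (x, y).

h(x,y) separates as P(x) + Q(y) + 3, so its minimum is min P + min Q + 3.
P'(x) = 6x - 6 vanishes at x ∈ {1}; Q'(y) = 6y - 6 vanishes at y ∈ {1}.
Local minima of P (where P''>0): P(1)=-3. Local minima of Q: Q(1)=-3.
So the global minimum of h is P(1) + Q(1) + 3 = -3 − 3 + 3 = -3, attained at (1, 1).

(1, 1)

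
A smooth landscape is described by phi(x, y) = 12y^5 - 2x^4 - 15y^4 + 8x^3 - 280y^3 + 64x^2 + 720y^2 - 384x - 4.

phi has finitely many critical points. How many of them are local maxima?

phi separates as a function of x plus a function of y, so ∇phi=0 decouples.
∂phi/∂x = -8(x - 4)(x - 3)(x + 4) = 0 at x ∈ {-4, 3, 4}; ∂phi/∂y = 60y(y - 3)(y - 2)(y + 4) = 0 at y ∈ {-4, 0, 2, 3}.
The Hessian is diagonal: diag(phi_xx, phi_yy). Second derivatives: phi_xx(-4)=-448, phi_xx(3)=56, phi_xx(4)=-64; phi_yy(-4)=-10080, phi_yy(0)=1440, phi_yy(2)=-720, phi_yy(3)=1260.
Local maxima occur where both diagonal entries negative: (-4, -4), (-4, 2), (4, -4), (4, 2). Count: 4.

4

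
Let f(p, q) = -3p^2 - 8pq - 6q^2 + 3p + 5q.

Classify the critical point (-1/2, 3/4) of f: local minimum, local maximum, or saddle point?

The Hessian of f is constant: H = [[-6, -8], [-8, -12]].
det(H) = (-6)·(-12) − (-8)² = 8.
det(H) > 0 and tr(H) = -18 < 0, so H is negative definite and the point is a local maximum.

local maximum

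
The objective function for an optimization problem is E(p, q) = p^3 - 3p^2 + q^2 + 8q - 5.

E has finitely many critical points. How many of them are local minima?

E separates as a function of p plus a function of q, so ∇E=0 decouples.
∂E/∂p = 3p(p - 2) = 0 at p ∈ {0, 2}; ∂E/∂q = 2(q + 4) = 0 at q ∈ {-4}.
The Hessian is diagonal: diag(E_pp, E_qq). Second derivatives: E_pp(0)=-6, E_pp(2)=6; E_qq(-4)=2.
Local minima occur where both diagonal entries positive: (2, -4). Count: 1.

1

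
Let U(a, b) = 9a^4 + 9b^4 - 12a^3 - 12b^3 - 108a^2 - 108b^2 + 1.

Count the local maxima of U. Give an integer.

1

U separates as a function of a plus a function of b, so ∇U=0 decouples.
∂U/∂a = 36a(a - 3)(a + 2) = 0 at a ∈ {-2, 0, 3}; ∂U/∂b = 36b(b - 3)(b + 2) = 0 at b ∈ {-2, 0, 3}.
The Hessian is diagonal: diag(U_aa, U_bb). Second derivatives: U_aa(-2)=360, U_aa(0)=-216, U_aa(3)=540; U_bb(-2)=360, U_bb(0)=-216, U_bb(3)=540.
Local maxima occur where both diagonal entries negative: (0, 0). Count: 1.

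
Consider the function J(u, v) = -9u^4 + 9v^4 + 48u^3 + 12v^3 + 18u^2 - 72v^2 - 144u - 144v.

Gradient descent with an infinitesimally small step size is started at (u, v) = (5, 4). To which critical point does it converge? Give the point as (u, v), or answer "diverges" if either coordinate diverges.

J is separable, so gradient descent decouples: u follows -∂J/∂u, v follows -∂J/∂v.
∂J/∂u = -36(u - 4)(u - 1)(u + 1); at u=5 this is -864, so u increases.
∂J/∂v = 36(v - 2)(v + 1)(v + 2); at v=4 this is 2160, so v decreases.
The u-coordinate has no critical point in that direction and runs off to infinity.

diverges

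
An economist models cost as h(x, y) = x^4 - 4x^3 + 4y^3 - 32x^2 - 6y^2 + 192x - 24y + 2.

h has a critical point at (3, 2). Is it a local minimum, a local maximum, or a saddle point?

The mixed partial ∂²h/∂x∂y is 0, so the Hessian at any point is diag(h_xx, h_yy) = diag(4(3x^2 - 6x - 16), 12(2y - 1)).
At (3, 2): H = diag(-28, 36).
The eigenvalues have opposite signs, so H is indefinite: a saddle point.

saddle point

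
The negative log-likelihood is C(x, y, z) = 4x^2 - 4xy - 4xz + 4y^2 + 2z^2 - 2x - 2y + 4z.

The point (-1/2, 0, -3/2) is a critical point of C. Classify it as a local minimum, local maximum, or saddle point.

local minimum

The Hessian is constant: H = [[8, -4, -4], [-4, 8, 0], [-4, 0, 4]].
Leading principal minors: Δ₁ = 8, Δ₂ = 48, Δ₃ = 64.
All leading minors are positive, so H is positive definite: a local minimum.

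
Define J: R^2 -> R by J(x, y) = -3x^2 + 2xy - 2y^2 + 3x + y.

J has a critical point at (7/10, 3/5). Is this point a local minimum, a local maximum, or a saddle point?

local maximum

The Hessian of J is constant: H = [[-6, 2], [2, -4]].
det(H) = (-6)·(-4) − 2² = 20.
det(H) > 0 and tr(H) = -10 < 0, so H is negative definite and the point is a local maximum.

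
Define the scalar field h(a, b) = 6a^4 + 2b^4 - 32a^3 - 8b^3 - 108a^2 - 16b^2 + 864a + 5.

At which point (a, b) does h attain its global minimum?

h(a,b) separates as P(a) + Q(b) + 5, so its minimum is min P + min Q + 5.
P'(a) = 24(a - 4)(a - 3)(a + 3) vanishes at a ∈ {-3, 3, 4}; Q'(b) = 8b(b - 4)(b + 1) vanishes at b ∈ {-1, 0, 4}.
Local minima of P (where P''>0): P(-3)=-2214, P(4)=1216. Local minima of Q: Q(-1)=-6, Q(4)=-256.
So the global minimum of h is P(-3) + Q(4) + 5 = -2214 − 256 + 5 = -2465, attained at (-3, 4).

(-3, 4)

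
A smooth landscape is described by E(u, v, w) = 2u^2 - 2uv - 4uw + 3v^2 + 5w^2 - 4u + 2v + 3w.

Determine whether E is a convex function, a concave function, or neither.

E is quadratic, so its Hessian is the constant matrix H = [[4, -2, -4], [-2, 6, 0], [-4, 0, 10]].
Leading principal minors: 4, 20, 104.
All positive ⇒ H ≻ 0 ⇒ convex.

convex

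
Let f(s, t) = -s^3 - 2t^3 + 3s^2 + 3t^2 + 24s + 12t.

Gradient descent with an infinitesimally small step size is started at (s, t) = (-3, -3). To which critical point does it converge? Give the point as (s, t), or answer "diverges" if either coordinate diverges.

(-2, -1)

f is separable, so gradient descent decouples: s follows -∂f/∂s, t follows -∂f/∂t.
∂f/∂s = -3(s - 4)(s + 2); at s=-3 this is -21, so s increases.
∂f/∂t = -6(t - 2)(t + 1); at t=-3 this is -60, so t increases.
s converges to its nearest critical value -2 (a local min of the s-part); t converges to -1. The iterate converges to (-2, -1).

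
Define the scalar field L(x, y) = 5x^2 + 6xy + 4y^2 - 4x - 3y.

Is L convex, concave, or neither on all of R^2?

convex

L is quadratic, so its Hessian is the constant matrix H = [[10, 6], [6, 8]].
det(H) = 44, tr(H) = 18.
det(H) > 0 and tr(H) > 0, so H is positive definite everywhere: convex.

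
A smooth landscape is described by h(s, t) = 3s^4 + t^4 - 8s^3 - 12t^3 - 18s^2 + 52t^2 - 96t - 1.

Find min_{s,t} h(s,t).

-200

h(s,t) separates as P(s) + Q(t) − 1, so its minimum is min P + min Q − 1.
P'(s) = 12s(s - 3)(s + 1) vanishes at s ∈ {-1, 0, 3}; Q'(t) = 4(t - 4)(t - 3)(t - 2) vanishes at t ∈ {2, 3, 4}.
Local minima of P (where P''>0): P(-1)=-7, P(3)=-135. Local minima of Q: Q(2)=-64, Q(4)=-64.
So the global minimum of h is P(3) + Q(2) − 1 = -135 − 64 − 1 = -200, attained at (3, 2).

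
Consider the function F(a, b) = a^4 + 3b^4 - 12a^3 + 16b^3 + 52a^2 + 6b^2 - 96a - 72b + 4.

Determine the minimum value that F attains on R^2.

-107

F(a,b) separates as P(a) + Q(b) + 4, so its minimum is min P + min Q + 4.
P'(a) = 4(a - 4)(a - 3)(a - 2) vanishes at a ∈ {2, 3, 4}; Q'(b) = 12(b - 1)(b + 2)(b + 3) vanishes at b ∈ {-3, -2, 1}.
Local minima of P (where P''>0): P(2)=-64, P(4)=-64. Local minima of Q: Q(-3)=81, Q(1)=-47.
So the global minimum of F is P(2) + Q(1) + 4 = -64 − 47 + 4 = -107, attained at (2, 1).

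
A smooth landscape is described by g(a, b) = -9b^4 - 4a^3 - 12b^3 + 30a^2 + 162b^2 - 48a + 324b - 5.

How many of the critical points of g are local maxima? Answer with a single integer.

g separates as a function of a plus a function of b, so ∇g=0 decouples.
∂g/∂a = -12(a - 4)(a - 1) = 0 at a ∈ {1, 4}; ∂g/∂b = -36(b - 3)(b + 1)(b + 3) = 0 at b ∈ {-3, -1, 3}.
The Hessian is diagonal: diag(g_aa, g_bb). Second derivatives: g_aa(1)=36, g_aa(4)=-36; g_bb(-3)=-432, g_bb(-1)=288, g_bb(3)=-864.
Local maxima occur where both diagonal entries negative: (4, -3), (4, 3). Count: 2.

2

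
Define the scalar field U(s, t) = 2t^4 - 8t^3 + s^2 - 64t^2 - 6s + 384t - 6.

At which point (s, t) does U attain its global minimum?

(3, -4)

U(s,t) separates as P(s) + Q(t) − 6, so its minimum is min P + min Q − 6.
P'(s) = 2s - 6 vanishes at s ∈ {3}; Q'(t) = 8(t - 4)(t - 3)(t + 4) vanishes at t ∈ {-4, 3, 4}.
Local minima of P (where P''>0): P(3)=-9. Local minima of Q: Q(-4)=-1536, Q(4)=512.
So the global minimum of U is P(3) + Q(-4) − 6 = -9 − 1536 − 6 = -1551, attained at (3, -4).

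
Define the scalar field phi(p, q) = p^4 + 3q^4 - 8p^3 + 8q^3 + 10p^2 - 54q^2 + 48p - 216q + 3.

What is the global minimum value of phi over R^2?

phi(p,q) separates as A(p) + B(q) + 3, so its minimum is min A + min B + 3.
A'(p) = 4(p - 4)(p - 3)(p + 1) vanishes at p ∈ {-1, 3, 4}; B'(q) = 12(q - 3)(q + 2)(q + 3) vanishes at q ∈ {-3, -2, 3}.
Local minima of A (where A''>0): A(-1)=-29, A(4)=96. Local minima of B: B(-3)=189, B(3)=-675.
So the global minimum of phi is A(-1) + B(3) + 3 = -29 − 675 + 3 = -701, attained at (-1, 3).

-701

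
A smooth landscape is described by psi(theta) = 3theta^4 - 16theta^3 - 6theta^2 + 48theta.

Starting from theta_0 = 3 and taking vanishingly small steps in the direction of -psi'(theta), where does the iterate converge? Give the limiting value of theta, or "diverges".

psi'(theta) = 12(theta - 4)(theta - 1)(theta + 1), so psi'(3) = -96.
Gradient descent moves in the -psi' direction, i.e. theta is increasing.
The nearest critical point in that direction is theta = 4, where psi'' = 180 > 0 (a local minimum). The iterate converges there.

4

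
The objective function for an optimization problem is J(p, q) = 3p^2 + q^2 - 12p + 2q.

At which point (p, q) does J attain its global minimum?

(2, -1)

J(p,q) separates as A(p) + B(q), so its minimum is min A + min B.
A'(p) = 6p - 12 vanishes at p ∈ {2}; B'(q) = 2q + 2 vanishes at q ∈ {-1}.
Local minima of A (where A''>0): A(2)=-12. Local minima of B: B(-1)=-1.
So the global minimum of J is A(2) + B(-1) = -12 − 1 = -13, attained at (2, -1).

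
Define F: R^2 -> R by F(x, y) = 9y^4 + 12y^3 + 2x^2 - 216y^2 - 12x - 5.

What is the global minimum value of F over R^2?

F(x,y) separates as P(x) + Q(y) − 5, so its minimum is min P + min Q − 5.
P'(x) = 4x - 12 vanishes at x ∈ {3}; Q'(y) = 36y(y - 3)(y + 4) vanishes at y ∈ {-4, 0, 3}.
Local minima of P (where P''>0): P(3)=-18. Local minima of Q: Q(-4)=-1920, Q(3)=-891.
So the global minimum of F is P(3) + Q(-4) − 5 = -18 − 1920 − 5 = -1943, attained at (3, -4).

-1943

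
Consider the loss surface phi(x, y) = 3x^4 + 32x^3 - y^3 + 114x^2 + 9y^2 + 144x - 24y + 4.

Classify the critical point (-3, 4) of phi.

local maximum

The mixed partial ∂²phi/∂x∂y is 0, so the Hessian at any point is diag(phi_xx, phi_yy) = diag(12(3x^2 + 16x + 19), 6(-y + 3)).
At (-3, 4): H = diag(-24, -6).
Both eigenvalues are negative, so H is negative definite: a local maximum.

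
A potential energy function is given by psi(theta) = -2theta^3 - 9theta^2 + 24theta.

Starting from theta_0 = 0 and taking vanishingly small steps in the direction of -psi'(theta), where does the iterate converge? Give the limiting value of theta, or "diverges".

psi'(theta) = -6(theta - 1)(theta + 4), so psi'(0) = 24.
Gradient descent moves in the -psi' direction, i.e. theta is decreasing.
The nearest critical point in that direction is theta = -4, where psi'' = 30 > 0 (a local minimum). The iterate converges there.

-4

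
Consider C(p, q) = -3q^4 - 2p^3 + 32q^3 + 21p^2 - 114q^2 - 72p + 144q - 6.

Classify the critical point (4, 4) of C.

The mixed partial ∂²C/∂p∂q is 0, so the Hessian at any point is diag(C_pp, C_qq) = diag(6(-2p + 7), 12(-3q^2 + 16q - 19)).
At (4, 4): H = diag(-6, -36).
Both eigenvalues are negative, so H is negative definite: a local maximum.

local maximum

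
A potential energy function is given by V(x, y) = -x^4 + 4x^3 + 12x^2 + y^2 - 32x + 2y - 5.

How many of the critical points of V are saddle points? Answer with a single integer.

2

V separates as a function of x plus a function of y, so ∇V=0 decouples.
∂V/∂x = -4(x - 4)(x - 1)(x + 2) = 0 at x ∈ {-2, 1, 4}; ∂V/∂y = 2(y + 1) = 0 at y ∈ {-1}.
The Hessian is diagonal: diag(V_xx, V_yy). Second derivatives: V_xx(-2)=-72, V_xx(1)=36, V_xx(4)=-72; V_yy(-1)=2.
Saddle points occur where the two diagonal entries have opposite signs: (-2, -1), (4, -1). Count: 2.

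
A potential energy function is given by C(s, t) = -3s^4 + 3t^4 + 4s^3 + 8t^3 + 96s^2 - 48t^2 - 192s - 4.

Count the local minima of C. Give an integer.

C separates as a function of s plus a function of t, so ∇C=0 decouples.
∂C/∂s = -12(s - 4)(s - 1)(s + 4) = 0 at s ∈ {-4, 1, 4}; ∂C/∂t = 12t(t - 2)(t + 4) = 0 at t ∈ {-4, 0, 2}.
The Hessian is diagonal: diag(C_ss, C_tt). Second derivatives: C_ss(-4)=-480, C_ss(1)=180, C_ss(4)=-288; C_tt(-4)=288, C_tt(0)=-96, C_tt(2)=144.
Local minima occur where both diagonal entries positive: (1, -4), (1, 2). Count: 2.

2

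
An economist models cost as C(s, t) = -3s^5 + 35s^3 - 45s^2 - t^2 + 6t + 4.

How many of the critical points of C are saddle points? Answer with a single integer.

2

C separates as a function of s plus a function of t, so ∇C=0 decouples.
∂C/∂s = -15s(s - 2)(s - 1)(s + 3) = 0 at s ∈ {-3, 0, 1, 2}; ∂C/∂t = -2(t - 3) = 0 at t ∈ {3}.
The Hessian is diagonal: diag(C_ss, C_tt). Second derivatives: C_ss(-3)=900, C_ss(0)=-90, C_ss(1)=60, C_ss(2)=-150; C_tt(3)=-2.
Saddle points occur where the two diagonal entries have opposite signs: (-3, 3), (1, 3). Count: 2.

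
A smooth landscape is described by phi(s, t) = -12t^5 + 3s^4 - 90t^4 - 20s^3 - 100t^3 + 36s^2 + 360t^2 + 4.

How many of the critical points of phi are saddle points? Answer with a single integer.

phi separates as a function of s plus a function of t, so ∇phi=0 decouples.
∂phi/∂s = 12s(s - 3)(s - 2) = 0 at s ∈ {0, 2, 3}; ∂phi/∂t = -60t(t - 1)(t + 3)(t + 4) = 0 at t ∈ {-4, -3, 0, 1}.
The Hessian is diagonal: diag(phi_ss, phi_tt). Second derivatives: phi_ss(0)=72, phi_ss(2)=-24, phi_ss(3)=36; phi_tt(-4)=1200, phi_tt(-3)=-720, phi_tt(0)=720, phi_tt(1)=-1200.
Saddle points occur where the two diagonal entries have opposite signs: (0, -3), (0, 1), (2, -4), (2, 0), (3, -3), (3, 1). Count: 6.

6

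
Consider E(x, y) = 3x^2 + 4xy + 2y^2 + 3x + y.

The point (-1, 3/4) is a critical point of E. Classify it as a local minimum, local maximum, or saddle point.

The Hessian of E is constant: H = [[6, 4], [4, 4]].
det(H) = 6·4 − 4² = 8.
det(H) > 0 and tr(H) = 10 > 0, so H is positive definite and the point is a local minimum.

local minimum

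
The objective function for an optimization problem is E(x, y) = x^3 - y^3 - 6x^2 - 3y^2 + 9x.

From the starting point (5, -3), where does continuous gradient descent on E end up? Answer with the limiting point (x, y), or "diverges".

E is separable, so gradient descent decouples: x follows -∂E/∂x, y follows -∂E/∂y.
∂E/∂x = 3(x - 3)(x - 1); at x=5 this is 24, so x decreases.
∂E/∂y = -3y(y + 2); at y=-3 this is -9, so y increases.
x converges to its nearest critical value 3 (a local min of the x-part); y converges to -2. The iterate converges to (3, -2).

(3, -2)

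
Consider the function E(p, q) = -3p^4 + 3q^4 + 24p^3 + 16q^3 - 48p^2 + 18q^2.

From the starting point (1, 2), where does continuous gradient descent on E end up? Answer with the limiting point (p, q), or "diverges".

E is separable, so gradient descent decouples: p follows -∂E/∂p, q follows -∂E/∂q.
∂E/∂p = -12p(p - 4)(p - 2); at p=1 this is -36, so p increases.
∂E/∂q = 12q(q + 1)(q + 3); at q=2 this is 360, so q decreases.
p converges to its nearest critical value 2 (a local min of the p-part); q converges to 0. The iterate converges to (2, 0).

(2, 0)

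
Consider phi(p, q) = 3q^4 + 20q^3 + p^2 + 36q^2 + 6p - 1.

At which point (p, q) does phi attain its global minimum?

(-3, 0)

phi(p,q) separates as A(p) + B(q) − 1, so its minimum is min A + min B − 1.
A'(p) = 2p + 6 vanishes at p ∈ {-3}; B'(q) = 12q(q + 2)(q + 3) vanishes at q ∈ {-3, -2, 0}.
Local minima of A (where A''>0): A(-3)=-9. Local minima of B: B(-3)=27, B(0)=0.
So the global minimum of phi is A(-3) + B(0) − 1 = -9 + 0 − 1 = -10, attained at (-3, 0).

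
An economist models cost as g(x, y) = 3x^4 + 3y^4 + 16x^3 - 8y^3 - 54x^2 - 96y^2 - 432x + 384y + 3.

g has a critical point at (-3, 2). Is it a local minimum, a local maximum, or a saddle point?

The mixed partial ∂²g/∂x∂y is 0, so the Hessian at any point is diag(g_xx, g_yy) = diag(12(3x^2 + 8x - 9), 12(3y^2 - 4y - 16)).
At (-3, 2): H = diag(-72, -144).
Both eigenvalues are negative, so H is negative definite: a local maximum.

local maximum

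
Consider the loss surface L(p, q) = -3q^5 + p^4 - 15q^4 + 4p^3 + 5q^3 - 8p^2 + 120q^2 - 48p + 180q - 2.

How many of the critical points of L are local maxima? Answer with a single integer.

L separates as a function of p plus a function of q, so ∇L=0 decouples.
∂L/∂p = 4(p - 2)(p + 2)(p + 3) = 0 at p ∈ {-3, -2, 2}; ∂L/∂q = -15(q - 2)(q + 1)(q + 2)(q + 3) = 0 at q ∈ {-3, -2, -1, 2}.
The Hessian is diagonal: diag(L_pp, L_qq). Second derivatives: L_pp(-3)=20, L_pp(-2)=-16, L_pp(2)=80; L_qq(-3)=150, L_qq(-2)=-60, L_qq(-1)=90, L_qq(2)=-900.
Local maxima occur where both diagonal entries negative: (-2, -2), (-2, 2). Count: 2.

2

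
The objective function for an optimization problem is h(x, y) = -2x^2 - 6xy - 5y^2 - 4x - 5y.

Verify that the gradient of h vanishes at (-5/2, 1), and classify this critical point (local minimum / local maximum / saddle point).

∇h = (-4x - 6y - 4, -6x - 10y - 5); substituting (-5/2, 1) gives ∇h = (0, 0), so (-5/2, 1) is indeed a critical point.
The Hessian of h is constant: H = [[-4, -6], [-6, -10]].
det(H) = (-4)·(-10) − (-6)² = 4.
det(H) > 0 and tr(H) = -14 < 0, so H is negative definite and the point is a local maximum.

local maximum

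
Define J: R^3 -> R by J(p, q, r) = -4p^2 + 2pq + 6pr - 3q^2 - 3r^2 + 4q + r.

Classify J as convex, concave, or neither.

J is quadratic, so its Hessian is the constant matrix H = [[-8, 2, 6], [2, -6, 0], [6, 0, -6]].
Leading principal minors: -8, 44, -48.
Signs alternate −, +, − ⇒ H ≺ 0 ⇒ concave.

concave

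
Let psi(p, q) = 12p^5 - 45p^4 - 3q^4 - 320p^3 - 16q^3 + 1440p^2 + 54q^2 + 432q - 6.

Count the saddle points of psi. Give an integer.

psi separates as a function of p plus a function of q, so ∇psi=0 decouples.
∂psi/∂p = 60p(p - 4)(p - 3)(p + 4) = 0 at p ∈ {-4, 0, 3, 4}; ∂psi/∂q = -12(q - 3)(q + 3)(q + 4) = 0 at q ∈ {-4, -3, 3}.
The Hessian is diagonal: diag(psi_pp, psi_qq). Second derivatives: psi_pp(-4)=-13440, psi_pp(0)=2880, psi_pp(3)=-1260, psi_pp(4)=1920; psi_qq(-4)=-84, psi_qq(-3)=72, psi_qq(3)=-504.
Saddle points occur where the two diagonal entries have opposite signs: (-4, -3), (0, -4), (0, 3), (3, -3), (4, -4), (4, 3). Count: 6.

6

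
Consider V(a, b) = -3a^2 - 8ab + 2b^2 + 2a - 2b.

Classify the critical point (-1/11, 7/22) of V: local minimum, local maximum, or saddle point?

The Hessian of V is constant: H = [[-6, -8], [-8, 4]].
det(H) = (-6)·4 − (-8)² = -88.
Since det(H) < 0, H is indefinite and the critical point is a saddle point.

saddle point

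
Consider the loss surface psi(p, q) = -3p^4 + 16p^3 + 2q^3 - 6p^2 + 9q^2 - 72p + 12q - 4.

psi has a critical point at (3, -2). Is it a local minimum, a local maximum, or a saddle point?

The mixed partial ∂²psi/∂p∂q is 0, so the Hessian at any point is diag(psi_pp, psi_qq) = diag(12(-3p^2 + 8p - 1), 6(2q + 3)).
At (3, -2): H = diag(-48, -6).
Both eigenvalues are negative, so H is negative definite: a local maximum.

local maximum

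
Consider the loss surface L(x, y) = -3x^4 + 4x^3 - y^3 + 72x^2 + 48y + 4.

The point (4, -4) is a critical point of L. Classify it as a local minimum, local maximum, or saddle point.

The mixed partial ∂²L/∂x∂y is 0, so the Hessian at any point is diag(L_xx, L_yy) = diag(12(-3x^2 + 2x + 12), -6y).
At (4, -4): H = diag(-336, 24).
The eigenvalues have opposite signs, so H is indefinite: a saddle point.

saddle point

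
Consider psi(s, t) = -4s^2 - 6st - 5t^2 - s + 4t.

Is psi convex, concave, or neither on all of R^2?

concave

psi is quadratic, so its Hessian is the constant matrix H = [[-8, -6], [-6, -10]].
det(H) = 44, tr(H) = -18.
det(H) > 0 and tr(H) < 0, so H is negative definite everywhere: concave.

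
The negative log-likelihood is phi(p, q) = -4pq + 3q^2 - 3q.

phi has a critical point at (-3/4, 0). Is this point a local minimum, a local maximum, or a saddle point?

The Hessian of phi is constant: H = [[0, -4], [-4, 6]].
det(H) = 0·6 − (-4)² = -16.
Since det(H) < 0, H is indefinite and the critical point is a saddle point.

saddle point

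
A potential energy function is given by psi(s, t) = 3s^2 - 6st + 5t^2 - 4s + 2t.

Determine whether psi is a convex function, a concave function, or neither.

convex

psi is quadratic, so its Hessian is the constant matrix H = [[6, -6], [-6, 10]].
det(H) = 24, tr(H) = 16.
det(H) > 0 and tr(H) > 0, so H is positive definite everywhere: convex.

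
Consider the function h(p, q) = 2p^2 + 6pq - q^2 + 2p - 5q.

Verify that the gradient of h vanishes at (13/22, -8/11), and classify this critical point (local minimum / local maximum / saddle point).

saddle point

∇h = (4p + 6q + 2, 6p - 2q - 5); substituting (13/22, -8/11) gives ∇h = (0, 0), so (13/22, -8/11) is indeed a critical point.
The Hessian of h is constant: H = [[4, 6], [6, -2]].
det(H) = 4·(-2) − 6² = -44.
Since det(H) < 0, H is indefinite and the critical point is a saddle point.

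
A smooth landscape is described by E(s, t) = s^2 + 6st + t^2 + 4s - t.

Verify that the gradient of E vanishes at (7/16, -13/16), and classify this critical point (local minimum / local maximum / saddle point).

∇E = (2s + 6t + 4, 6s + 2t - 1); substituting (7/16, -13/16) gives ∇E = (0, 0), so (7/16, -13/16) is indeed a critical point.
The Hessian of E is constant: H = [[2, 6], [6, 2]].
det(H) = 2·2 − 6² = -32.
Since det(H) < 0, H is indefinite and the critical point is a saddle point.

saddle point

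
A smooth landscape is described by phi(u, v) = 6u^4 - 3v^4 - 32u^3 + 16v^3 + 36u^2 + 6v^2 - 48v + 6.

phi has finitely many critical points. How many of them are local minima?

2

phi separates as a function of u plus a function of v, so ∇phi=0 decouples.
∂phi/∂u = 24u(u - 3)(u - 1) = 0 at u ∈ {0, 1, 3}; ∂phi/∂v = -12(v - 4)(v - 1)(v + 1) = 0 at v ∈ {-1, 1, 4}.
The Hessian is diagonal: diag(phi_uu, phi_vv). Second derivatives: phi_uu(0)=72, phi_uu(1)=-48, phi_uu(3)=144; phi_vv(-1)=-120, phi_vv(1)=72, phi_vv(4)=-180.
Local minima occur where both diagonal entries positive: (0, 1), (3, 1). Count: 2.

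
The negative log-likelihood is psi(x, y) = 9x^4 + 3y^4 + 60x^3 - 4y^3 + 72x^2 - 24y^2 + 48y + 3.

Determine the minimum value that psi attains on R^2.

psi(x,y) separates as P(x) + Q(y) + 3, so its minimum is min P + min Q + 3.
P'(x) = 36x(x + 1)(x + 4) vanishes at x ∈ {-4, -1, 0}; Q'(y) = 12(y - 2)(y - 1)(y + 2) vanishes at y ∈ {-2, 1, 2}.
Local minima of P (where P''>0): P(-4)=-384, P(0)=0. Local minima of Q: Q(-2)=-112, Q(2)=16.
So the global minimum of psi is P(-4) + Q(-2) + 3 = -384 − 112 + 3 = -493, attained at (-4, -2).

-493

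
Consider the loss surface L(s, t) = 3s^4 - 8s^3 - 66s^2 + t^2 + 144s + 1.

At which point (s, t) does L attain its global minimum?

L(s,t) separates as P(s) + Q(t) + 1, so its minimum is min P + min Q + 1.
P'(s) = 12(s - 4)(s - 1)(s + 3) vanishes at s ∈ {-3, 1, 4}; Q'(t) = 2t vanishes at t ∈ {0}.
Local minima of P (where P''>0): P(-3)=-567, P(4)=-224. Local minima of Q: Q(0)=0.
So the global minimum of L is P(-3) + Q(0) + 1 = -567 + 0 + 1 = -566, attained at (-3, 0).

(-3, 0)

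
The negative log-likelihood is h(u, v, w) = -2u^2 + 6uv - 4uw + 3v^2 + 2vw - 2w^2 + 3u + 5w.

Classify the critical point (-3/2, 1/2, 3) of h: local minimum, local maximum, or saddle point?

saddle point

The Hessian is constant: H = [[-4, 6, -4], [6, 6, 2], [-4, 2, -4]].
Leading principal minors: Δ₁ = -4, Δ₂ = -60, Δ₃ = 64.
The minors fit neither the all-positive nor the alternating-sign pattern, so H is indefinite: a saddle point.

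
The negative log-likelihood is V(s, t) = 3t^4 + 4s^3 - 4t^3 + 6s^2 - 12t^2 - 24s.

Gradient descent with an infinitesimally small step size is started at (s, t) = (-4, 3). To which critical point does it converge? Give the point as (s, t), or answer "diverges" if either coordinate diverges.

diverges

V is separable, so gradient descent decouples: s follows -∂V/∂s, t follows -∂V/∂t.
∂V/∂s = 12(s - 1)(s + 2); at s=-4 this is 120, so s decreases.
∂V/∂t = 12t(t - 2)(t + 1); at t=3 this is 144, so t decreases.
The s-coordinate has no critical point in that direction and runs off to infinity.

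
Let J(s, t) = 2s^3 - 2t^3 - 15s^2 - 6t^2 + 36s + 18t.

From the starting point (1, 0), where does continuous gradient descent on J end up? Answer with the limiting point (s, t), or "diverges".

J is separable, so gradient descent decouples: s follows -∂J/∂s, t follows -∂J/∂t.
∂J/∂s = 6(s - 3)(s - 2); at s=1 this is 12, so s decreases.
∂J/∂t = -6(t - 1)(t + 3); at t=0 this is 18, so t decreases.
The s-coordinate has no critical point in that direction and runs off to infinity.

diverges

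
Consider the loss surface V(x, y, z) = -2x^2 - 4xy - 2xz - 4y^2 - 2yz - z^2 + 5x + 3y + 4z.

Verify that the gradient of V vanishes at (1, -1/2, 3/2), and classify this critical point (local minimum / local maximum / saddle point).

local maximum

∇V = (-4x - 4y - 2z + 5, -4x - 8y - 2z + 3, -2x - 2y - 2z + 4); substituting (1, -1/2, 3/2) gives ∇V = (0, 0, 0), so (1, -1/2, 3/2) is indeed a critical point.
The Hessian is constant: H = [[-4, -4, -2], [-4, -8, -2], [-2, -2, -2]].
Leading principal minors: Δ₁ = -4, Δ₂ = 16, Δ₃ = -16.
The minors alternate sign starting negative (−, +, −), so H is negative definite: a local maximum.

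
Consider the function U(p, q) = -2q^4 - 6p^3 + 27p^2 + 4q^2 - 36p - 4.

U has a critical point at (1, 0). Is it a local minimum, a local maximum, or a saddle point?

local minimum

The mixed partial ∂²U/∂p∂q is 0, so the Hessian at any point is diag(U_pp, U_qq) = diag(18(-2p + 3), 8(-3q^2 + 1)).
At (1, 0): H = diag(18, 8).
Both eigenvalues are positive, so H is positive definite: a local minimum.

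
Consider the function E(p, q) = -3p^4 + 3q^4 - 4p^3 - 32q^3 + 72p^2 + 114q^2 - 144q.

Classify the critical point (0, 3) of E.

The mixed partial ∂²E/∂p∂q is 0, so the Hessian at any point is diag(E_pp, E_qq) = diag(12(-3p^2 - 2p + 12), 12(3q^2 - 16q + 19)).
At (0, 3): H = diag(144, -24).
The eigenvalues have opposite signs, so H is indefinite: a saddle point.

saddle point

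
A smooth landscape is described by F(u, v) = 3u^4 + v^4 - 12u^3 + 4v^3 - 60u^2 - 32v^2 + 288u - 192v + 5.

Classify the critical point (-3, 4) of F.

The mixed partial ∂²F/∂u∂v is 0, so the Hessian at any point is diag(F_uu, F_vv) = diag(12(3u^2 - 6u - 10), 4(3v^2 + 6v - 16)).
At (-3, 4): H = diag(420, 224).
Both eigenvalues are positive, so H is positive definite: a local minimum.

local minimum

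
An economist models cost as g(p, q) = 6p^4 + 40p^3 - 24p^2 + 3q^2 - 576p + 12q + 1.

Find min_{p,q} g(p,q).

g(p,q) separates as A(p) + B(q) + 1, so its minimum is min A + min B + 1.
A'(p) = 24(p - 2)(p + 3)(p + 4) vanishes at p ∈ {-4, -3, 2}; B'(q) = 6q + 12 vanishes at q ∈ {-2}.
Local minima of A (where A''>0): A(-4)=896, A(2)=-832. Local minima of B: B(-2)=-12.
So the global minimum of g is A(2) + B(-2) + 1 = -832 − 12 + 1 = -843, attained at (2, -2).

-843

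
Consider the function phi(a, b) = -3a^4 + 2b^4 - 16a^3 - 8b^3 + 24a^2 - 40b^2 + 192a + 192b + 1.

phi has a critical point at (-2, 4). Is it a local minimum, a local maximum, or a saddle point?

The mixed partial ∂²phi/∂a∂b is 0, so the Hessian at any point is diag(phi_aa, phi_bb) = diag(12(-3a^2 - 8a + 4), 8(3b^2 - 6b - 10)).
At (-2, 4): H = diag(96, 112).
Both eigenvalues are positive, so H is positive definite: a local minimum.

local minimum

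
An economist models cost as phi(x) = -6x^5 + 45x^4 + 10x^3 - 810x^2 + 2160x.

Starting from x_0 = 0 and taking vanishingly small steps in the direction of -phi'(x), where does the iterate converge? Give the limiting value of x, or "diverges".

phi'(x) = -30(x - 4)(x - 3)(x - 2)(x + 3), so phi'(0) = 2160.
Gradient descent moves in the -phi' direction, i.e. x is decreasing.
The nearest critical point in that direction is x = -3, where phi'' = 6300 > 0 (a local minimum). The iterate converges there.

-3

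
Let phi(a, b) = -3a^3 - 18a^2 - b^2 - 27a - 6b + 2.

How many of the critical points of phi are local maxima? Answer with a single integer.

1

phi separates as a function of a plus a function of b, so ∇phi=0 decouples.
∂phi/∂a = -9(a + 1)(a + 3) = 0 at a ∈ {-3, -1}; ∂phi/∂b = -2(b + 3) = 0 at b ∈ {-3}.
The Hessian is diagonal: diag(phi_aa, phi_bb). Second derivatives: phi_aa(-3)=18, phi_aa(-1)=-18; phi_bb(-3)=-2.
Local maxima occur where both diagonal entries negative: (-1, -3). Count: 1.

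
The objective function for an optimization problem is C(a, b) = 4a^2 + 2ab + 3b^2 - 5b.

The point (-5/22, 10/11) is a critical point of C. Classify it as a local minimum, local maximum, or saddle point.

The Hessian of C is constant: H = [[8, 2], [2, 6]].
det(H) = 8·6 − 2² = 44.
det(H) > 0 and tr(H) = 14 > 0, so H is positive definite and the point is a local minimum.

local minimum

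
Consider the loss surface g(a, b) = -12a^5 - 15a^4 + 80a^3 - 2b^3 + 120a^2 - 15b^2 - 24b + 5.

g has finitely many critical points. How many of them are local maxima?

g separates as a function of a plus a function of b, so ∇g=0 decouples.
∂g/∂a = -60a(a - 2)(a + 1)(a + 2) = 0 at a ∈ {-2, -1, 0, 2}; ∂g/∂b = -6(b + 1)(b + 4) = 0 at b ∈ {-4, -1}.
The Hessian is diagonal: diag(g_aa, g_bb). Second derivatives: g_aa(-2)=480, g_aa(-1)=-180, g_aa(0)=240, g_aa(2)=-1440; g_bb(-4)=18, g_bb(-1)=-18.
Local maxima occur where both diagonal entries negative: (-1, -1), (2, -1). Count: 2.

2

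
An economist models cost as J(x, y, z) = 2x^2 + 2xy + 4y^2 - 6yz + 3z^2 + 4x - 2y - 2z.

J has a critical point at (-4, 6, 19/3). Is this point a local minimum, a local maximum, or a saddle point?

The Hessian is constant: H = [[4, 2, 0], [2, 8, -6], [0, -6, 6]].
Leading principal minors: Δ₁ = 4, Δ₂ = 28, Δ₃ = 24.
All leading minors are positive, so H is positive definite: a local minimum.

local minimum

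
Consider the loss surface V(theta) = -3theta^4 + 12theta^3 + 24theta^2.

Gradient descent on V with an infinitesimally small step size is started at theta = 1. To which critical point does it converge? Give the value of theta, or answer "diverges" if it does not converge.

0

V'(theta) = -12theta(theta - 4)(theta + 1), so V'(1) = 72.
Gradient descent moves in the -V' direction, i.e. theta is decreasing.
The nearest critical point in that direction is theta = 0, where V'' = 48 > 0 (a local minimum). The iterate converges there.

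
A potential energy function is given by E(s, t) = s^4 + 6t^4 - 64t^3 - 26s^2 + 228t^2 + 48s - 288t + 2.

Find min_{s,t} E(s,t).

E(s,t) separates as P(s) + Q(t) + 2, so its minimum is min P + min Q + 2.
P'(s) = 4(s - 3)(s - 1)(s + 4) vanishes at s ∈ {-4, 1, 3}; Q'(t) = 24(t - 4)(t - 3)(t - 1) vanishes at t ∈ {1, 3, 4}.
Local minima of P (where P''>0): P(-4)=-352, P(3)=-9. Local minima of Q: Q(1)=-118, Q(4)=-64.
So the global minimum of E is P(-4) + Q(1) + 2 = -352 − 118 + 2 = -468, attained at (-4, 1).

-468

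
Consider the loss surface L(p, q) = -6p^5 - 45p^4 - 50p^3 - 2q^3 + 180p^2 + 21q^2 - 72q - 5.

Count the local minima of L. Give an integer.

2

L separates as a function of p plus a function of q, so ∇L=0 decouples.
∂L/∂p = -30p(p - 1)(p + 3)(p + 4) = 0 at p ∈ {-4, -3, 0, 1}; ∂L/∂q = -6(q - 4)(q - 3) = 0 at q ∈ {3, 4}.
The Hessian is diagonal: diag(L_pp, L_qq). Second derivatives: L_pp(-4)=600, L_pp(-3)=-360, L_pp(0)=360, L_pp(1)=-600; L_qq(3)=6, L_qq(4)=-6.
Local minima occur where both diagonal entries positive: (-4, 3), (0, 3). Count: 2.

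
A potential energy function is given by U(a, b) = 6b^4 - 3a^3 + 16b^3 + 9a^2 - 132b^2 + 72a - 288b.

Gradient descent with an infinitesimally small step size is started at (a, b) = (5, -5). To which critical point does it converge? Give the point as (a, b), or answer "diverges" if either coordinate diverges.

U is separable, so gradient descent decouples: a follows -∂U/∂a, b follows -∂U/∂b.
∂U/∂a = -9(a - 4)(a + 2); at a=5 this is -63, so a increases.
∂U/∂b = 24(b - 3)(b + 1)(b + 4); at b=-5 this is -768, so b increases.
The a-coordinate has no critical point in that direction and runs off to infinity.

diverges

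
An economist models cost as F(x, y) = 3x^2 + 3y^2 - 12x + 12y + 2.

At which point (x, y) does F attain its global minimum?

(2, -2)

F(x,y) separates as P(x) + Q(y) + 2, so its minimum is min P + min Q + 2.
P'(x) = 6x - 12 vanishes at x ∈ {2}; Q'(y) = 6y + 12 vanishes at y ∈ {-2}.
Local minima of P (where P''>0): P(2)=-12. Local minima of Q: Q(-2)=-12.
So the global minimum of F is P(2) + Q(-2) + 2 = -12 − 12 + 2 = -22, attained at (2, -2).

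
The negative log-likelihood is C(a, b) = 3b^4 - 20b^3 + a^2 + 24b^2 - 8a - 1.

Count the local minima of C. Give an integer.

C separates as a function of a plus a function of b, so ∇C=0 decouples.
∂C/∂a = 2(a - 4) = 0 at a ∈ {4}; ∂C/∂b = 12b(b - 4)(b - 1) = 0 at b ∈ {0, 1, 4}.
The Hessian is diagonal: diag(C_aa, C_bb). Second derivatives: C_aa(4)=2; C_bb(0)=48, C_bb(1)=-36, C_bb(4)=144.
Local minima occur where both diagonal entries positive: (4, 0), (4, 4). Count: 2.

2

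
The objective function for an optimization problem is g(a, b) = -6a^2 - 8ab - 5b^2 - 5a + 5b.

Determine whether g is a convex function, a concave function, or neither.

concave

g is quadratic, so its Hessian is the constant matrix H = [[-12, -8], [-8, -10]].
det(H) = 56, tr(H) = -22.
det(H) > 0 and tr(H) < 0, so H is negative definite everywhere: concave.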